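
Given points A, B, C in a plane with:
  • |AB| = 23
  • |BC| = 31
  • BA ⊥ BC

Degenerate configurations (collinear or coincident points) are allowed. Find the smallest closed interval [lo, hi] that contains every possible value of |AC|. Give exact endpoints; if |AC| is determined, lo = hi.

|AC| = √(1490)  (≈ 38.6005)

|AB| ∈ {23}
|BC| ∈ {31}
|AC| ∈ {√(1490)}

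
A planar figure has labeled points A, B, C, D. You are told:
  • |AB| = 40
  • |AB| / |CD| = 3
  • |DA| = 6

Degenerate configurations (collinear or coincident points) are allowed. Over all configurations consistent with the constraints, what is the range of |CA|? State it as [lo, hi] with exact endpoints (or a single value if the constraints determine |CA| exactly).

|AB| ∈ {40}
|AD| ∈ {6}
|CD| ∈ {40/3}
|BD| ∈ [34, 46]
|AC| ∈ [22/3, 58/3]
|BC| ∈ [62/3, 178/3]

|CA| ∈ [22/3, 58/3]  (≈ [7.3333, 19.3333])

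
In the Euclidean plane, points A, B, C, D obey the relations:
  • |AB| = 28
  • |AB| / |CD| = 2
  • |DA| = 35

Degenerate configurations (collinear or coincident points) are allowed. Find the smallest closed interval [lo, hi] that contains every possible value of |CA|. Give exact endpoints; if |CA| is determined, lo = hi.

|CA| ∈ [21, 49]  (≈ [21.0000, 49.0000])

|AB| ∈ {28}
|AD| ∈ {35}
|CD| ∈ {14}
|BD| ∈ [7, 63]
|AC| ∈ [21, 49]
|BC| ∈ [0, 77]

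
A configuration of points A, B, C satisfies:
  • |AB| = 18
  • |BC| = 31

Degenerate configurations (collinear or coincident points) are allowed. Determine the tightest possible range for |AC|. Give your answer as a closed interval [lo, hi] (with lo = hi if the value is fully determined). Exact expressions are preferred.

|AC| ∈ [13, 49]  (≈ [13.0000, 49.0000])

|AB| ∈ {18}
|BC| ∈ {31}
|AC| ∈ [13, 49]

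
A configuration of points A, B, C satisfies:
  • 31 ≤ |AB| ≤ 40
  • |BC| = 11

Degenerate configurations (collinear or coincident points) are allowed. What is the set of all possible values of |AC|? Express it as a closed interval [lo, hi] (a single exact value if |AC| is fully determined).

|AC| ∈ [20, 51]  (≈ [20.0000, 51.0000])

|AB| ∈ [31, 40]
|BC| ∈ {11}
|AC| ∈ [20, 51]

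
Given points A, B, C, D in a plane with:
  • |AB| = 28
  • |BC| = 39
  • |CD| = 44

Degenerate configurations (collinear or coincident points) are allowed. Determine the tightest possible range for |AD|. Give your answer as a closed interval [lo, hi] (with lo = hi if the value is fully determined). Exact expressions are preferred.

|AB| ∈ {28}
|BC| ∈ {39}
|CD| ∈ {44}
|AC| ∈ [11, 67]
|BD| ∈ [5, 83]
|AD| ∈ [0, 111]

|AD| ∈ [0, 111]  (≈ [0.0000, 111.0000])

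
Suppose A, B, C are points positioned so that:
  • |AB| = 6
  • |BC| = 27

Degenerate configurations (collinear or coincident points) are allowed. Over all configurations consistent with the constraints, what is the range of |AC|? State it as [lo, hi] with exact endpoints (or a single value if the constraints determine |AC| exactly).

|AB| ∈ {6}
|BC| ∈ {27}
|AC| ∈ [21, 33]

|AC| ∈ [21, 33]  (≈ [21.0000, 33.0000])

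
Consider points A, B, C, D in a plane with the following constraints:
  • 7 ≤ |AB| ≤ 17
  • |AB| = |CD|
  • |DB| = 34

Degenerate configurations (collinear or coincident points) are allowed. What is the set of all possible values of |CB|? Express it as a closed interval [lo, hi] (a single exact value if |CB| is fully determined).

|CB| ∈ [17, 51]  (≈ [17.0000, 51.0000])

|AB| ∈ [7, 17]
|BD| ∈ {34}
|CD| ∈ [7, 17]
|AD| ∈ [17, 51]
|BC| ∈ [17, 51]
|AC| ∈ [0, 68]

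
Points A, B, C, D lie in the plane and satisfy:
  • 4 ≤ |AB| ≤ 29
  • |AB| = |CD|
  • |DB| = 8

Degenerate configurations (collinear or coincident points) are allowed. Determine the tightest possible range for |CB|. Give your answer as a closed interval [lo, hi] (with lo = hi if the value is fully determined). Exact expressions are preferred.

|AB| ∈ [4, 29]
|BD| ∈ {8}
|CD| ∈ [4, 29]
|AD| ∈ [0, 37]
|BC| ∈ [0, 37]
|AC| ∈ [0, 66]

|CB| ∈ [0, 37]  (≈ [0.0000, 37.0000])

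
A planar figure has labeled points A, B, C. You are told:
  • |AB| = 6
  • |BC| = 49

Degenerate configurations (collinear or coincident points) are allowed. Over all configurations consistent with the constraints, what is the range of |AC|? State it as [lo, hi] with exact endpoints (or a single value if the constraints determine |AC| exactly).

|AC| ∈ [43, 55]  (≈ [43.0000, 55.0000])

|AB| ∈ {6}
|BC| ∈ {49}
|AC| ∈ [43, 55]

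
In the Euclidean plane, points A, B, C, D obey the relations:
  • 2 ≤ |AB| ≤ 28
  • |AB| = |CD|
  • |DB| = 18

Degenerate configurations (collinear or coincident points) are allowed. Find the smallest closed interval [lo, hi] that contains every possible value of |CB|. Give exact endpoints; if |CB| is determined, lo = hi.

|CB| ∈ [0, 46]  (≈ [0.0000, 46.0000])

|AB| ∈ [2, 28]
|BD| ∈ {18}
|CD| ∈ [2, 28]
|AD| ∈ [0, 46]
|BC| ∈ [0, 46]
|AC| ∈ [0, 74]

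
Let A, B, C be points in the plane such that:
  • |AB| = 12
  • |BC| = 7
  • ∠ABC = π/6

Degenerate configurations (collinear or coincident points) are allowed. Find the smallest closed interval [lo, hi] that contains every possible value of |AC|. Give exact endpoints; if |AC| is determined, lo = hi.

|AB| ∈ {12}
|BC| ∈ {7}
|AC| ∈ {√(193 - 84·√(3))}

|AC| = √(193 - 84·√(3))  (≈ 6.8926)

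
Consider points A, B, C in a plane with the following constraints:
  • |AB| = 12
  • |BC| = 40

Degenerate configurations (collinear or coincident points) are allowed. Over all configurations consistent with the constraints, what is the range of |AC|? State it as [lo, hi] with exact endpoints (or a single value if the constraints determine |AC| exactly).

|AC| ∈ [28, 52]  (≈ [28.0000, 52.0000])

|AB| ∈ {12}
|BC| ∈ {40}
|AC| ∈ [28, 52]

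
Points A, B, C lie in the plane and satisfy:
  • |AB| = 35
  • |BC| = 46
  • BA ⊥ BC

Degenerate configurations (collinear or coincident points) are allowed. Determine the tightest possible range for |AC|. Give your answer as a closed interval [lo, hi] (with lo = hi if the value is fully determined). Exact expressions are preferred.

|AC| = √(3341)  (≈ 57.8014)

|AB| ∈ {35}
|BC| ∈ {46}
|AC| ∈ {√(3341)}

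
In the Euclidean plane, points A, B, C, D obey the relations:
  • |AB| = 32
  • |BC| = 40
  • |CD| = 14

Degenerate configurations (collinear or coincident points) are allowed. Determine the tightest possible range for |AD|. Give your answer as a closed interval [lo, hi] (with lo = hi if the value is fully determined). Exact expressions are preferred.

|AB| ∈ {32}
|BC| ∈ {40}
|CD| ∈ {14}
|AC| ∈ [8, 72]
|BD| ∈ [26, 54]
|AD| ∈ [0, 86]

|AD| ∈ [0, 86]  (≈ [0.0000, 86.0000])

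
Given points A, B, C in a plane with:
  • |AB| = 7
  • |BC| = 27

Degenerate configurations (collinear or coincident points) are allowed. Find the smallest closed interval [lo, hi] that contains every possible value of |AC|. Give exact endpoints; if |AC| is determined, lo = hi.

|AB| ∈ {7}
|BC| ∈ {27}
|AC| ∈ [20, 34]

|AC| ∈ [20, 34]  (≈ [20.0000, 34.0000])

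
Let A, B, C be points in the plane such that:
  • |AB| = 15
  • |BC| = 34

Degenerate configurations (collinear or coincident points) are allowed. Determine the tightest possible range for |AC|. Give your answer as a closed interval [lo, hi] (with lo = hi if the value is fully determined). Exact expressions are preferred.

|AC| ∈ [19, 49]  (≈ [19.0000, 49.0000])

|AB| ∈ {15}
|BC| ∈ {34}
|AC| ∈ [19, 49]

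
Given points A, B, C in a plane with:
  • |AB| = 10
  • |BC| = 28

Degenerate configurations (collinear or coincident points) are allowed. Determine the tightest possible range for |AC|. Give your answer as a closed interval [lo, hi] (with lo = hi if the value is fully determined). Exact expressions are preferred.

|AC| ∈ [18, 38]  (≈ [18.0000, 38.0000])

|AB| ∈ {10}
|BC| ∈ {28}
|AC| ∈ [18, 38]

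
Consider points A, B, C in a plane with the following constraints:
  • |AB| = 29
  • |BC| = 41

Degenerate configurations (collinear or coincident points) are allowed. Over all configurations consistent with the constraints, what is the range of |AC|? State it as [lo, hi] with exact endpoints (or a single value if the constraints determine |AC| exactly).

|AB| ∈ {29}
|BC| ∈ {41}
|AC| ∈ [12, 70]

|AC| ∈ [12, 70]  (≈ [12.0000, 70.0000])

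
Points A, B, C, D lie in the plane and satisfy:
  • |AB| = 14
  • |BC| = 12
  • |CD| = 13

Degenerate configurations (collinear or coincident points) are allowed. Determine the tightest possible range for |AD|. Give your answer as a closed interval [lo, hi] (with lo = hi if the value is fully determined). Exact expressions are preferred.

|AD| ∈ [0, 39]  (≈ [0.0000, 39.0000])

|AB| ∈ {14}
|BC| ∈ {12}
|CD| ∈ {13}
|AC| ∈ [2, 26]
|BD| ∈ [1, 25]
|AD| ∈ [0, 39]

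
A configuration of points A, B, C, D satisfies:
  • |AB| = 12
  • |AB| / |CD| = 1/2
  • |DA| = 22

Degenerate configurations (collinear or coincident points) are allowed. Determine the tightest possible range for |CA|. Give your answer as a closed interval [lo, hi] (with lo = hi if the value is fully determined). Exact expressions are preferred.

|AB| ∈ {12}
|AD| ∈ {22}
|CD| ∈ {24}
|BD| ∈ [10, 34]
|AC| ∈ [2, 46]
|BC| ∈ [0, 58]

|CA| ∈ [2, 46]  (≈ [2.0000, 46.0000])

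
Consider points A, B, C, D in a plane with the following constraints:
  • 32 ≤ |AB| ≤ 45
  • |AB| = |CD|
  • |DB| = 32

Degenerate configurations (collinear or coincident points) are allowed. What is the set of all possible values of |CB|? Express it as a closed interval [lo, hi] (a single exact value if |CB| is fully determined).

|AB| ∈ [32, 45]
|BD| ∈ {32}
|CD| ∈ [32, 45]
|AD| ∈ [0, 77]
|BC| ∈ [0, 77]
|AC| ∈ [0, 122]

|CB| ∈ [0, 77]  (≈ [0.0000, 77.0000])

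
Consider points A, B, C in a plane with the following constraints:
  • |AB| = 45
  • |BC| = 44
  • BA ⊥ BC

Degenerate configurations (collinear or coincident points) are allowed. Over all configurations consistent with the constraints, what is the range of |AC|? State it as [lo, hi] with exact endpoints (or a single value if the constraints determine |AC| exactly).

|AB| ∈ {45}
|BC| ∈ {44}
|AC| ∈ {√(3961)}

|AC| = √(3961)  (≈ 62.9365)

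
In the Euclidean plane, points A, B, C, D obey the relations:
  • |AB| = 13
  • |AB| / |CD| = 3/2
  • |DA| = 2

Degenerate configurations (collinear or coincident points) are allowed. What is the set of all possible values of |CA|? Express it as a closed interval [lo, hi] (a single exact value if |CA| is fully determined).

|AB| ∈ {13}
|AD| ∈ {2}
|CD| ∈ {26/3}
|BD| ∈ [11, 15]
|AC| ∈ [20/3, 32/3]
|BC| ∈ [7/3, 71/3]

|CA| ∈ [20/3, 32/3]  (≈ [6.6667, 10.6667])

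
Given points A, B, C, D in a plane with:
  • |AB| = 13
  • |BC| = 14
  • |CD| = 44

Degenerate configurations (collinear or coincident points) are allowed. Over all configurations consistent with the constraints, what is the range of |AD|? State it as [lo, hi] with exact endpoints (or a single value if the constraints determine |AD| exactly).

|AB| ∈ {13}
|BC| ∈ {14}
|CD| ∈ {44}
|AC| ∈ [1, 27]
|BD| ∈ [30, 58]
|AD| ∈ [17, 71]

|AD| ∈ [17, 71]  (≈ [17.0000, 71.0000])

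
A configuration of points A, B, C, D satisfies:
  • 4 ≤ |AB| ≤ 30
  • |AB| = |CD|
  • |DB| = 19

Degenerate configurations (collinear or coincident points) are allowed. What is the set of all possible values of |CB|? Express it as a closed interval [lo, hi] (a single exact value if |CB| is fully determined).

|AB| ∈ [4, 30]
|BD| ∈ {19}
|CD| ∈ [4, 30]
|AD| ∈ [0, 49]
|BC| ∈ [0, 49]
|AC| ∈ [0, 79]

|CB| ∈ [0, 49]  (≈ [0.0000, 49.0000])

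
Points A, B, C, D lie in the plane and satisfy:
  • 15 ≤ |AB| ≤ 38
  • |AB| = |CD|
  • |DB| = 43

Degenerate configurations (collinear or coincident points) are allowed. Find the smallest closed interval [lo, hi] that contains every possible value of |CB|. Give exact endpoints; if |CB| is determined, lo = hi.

|CB| ∈ [5, 81]  (≈ [5.0000, 81.0000])

|AB| ∈ [15, 38]
|BD| ∈ {43}
|CD| ∈ [15, 38]
|AD| ∈ [5, 81]
|BC| ∈ [5, 81]
|AC| ∈ [0, 119]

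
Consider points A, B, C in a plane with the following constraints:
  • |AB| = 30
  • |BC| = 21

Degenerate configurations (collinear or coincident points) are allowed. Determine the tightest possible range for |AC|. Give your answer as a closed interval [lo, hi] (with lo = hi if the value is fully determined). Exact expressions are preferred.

|AC| ∈ [9, 51]  (≈ [9.0000, 51.0000])

|AB| ∈ {30}
|BC| ∈ {21}
|AC| ∈ [9, 51]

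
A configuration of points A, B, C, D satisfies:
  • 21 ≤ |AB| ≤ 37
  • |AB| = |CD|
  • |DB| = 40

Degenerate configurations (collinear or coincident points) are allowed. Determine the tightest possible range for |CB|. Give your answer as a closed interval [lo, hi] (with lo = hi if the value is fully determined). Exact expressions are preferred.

|CB| ∈ [3, 77]  (≈ [3.0000, 77.0000])

|AB| ∈ [21, 37]
|BD| ∈ {40}
|CD| ∈ [21, 37]
|AD| ∈ [3, 77]
|BC| ∈ [3, 77]
|AC| ∈ [0, 114]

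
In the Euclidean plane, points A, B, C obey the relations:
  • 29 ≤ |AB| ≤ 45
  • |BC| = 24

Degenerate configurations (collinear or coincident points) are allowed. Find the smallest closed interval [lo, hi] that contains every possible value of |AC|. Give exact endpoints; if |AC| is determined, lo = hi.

|AC| ∈ [5, 69]  (≈ [5.0000, 69.0000])

|AB| ∈ [29, 45]
|BC| ∈ {24}
|AC| ∈ [5, 69]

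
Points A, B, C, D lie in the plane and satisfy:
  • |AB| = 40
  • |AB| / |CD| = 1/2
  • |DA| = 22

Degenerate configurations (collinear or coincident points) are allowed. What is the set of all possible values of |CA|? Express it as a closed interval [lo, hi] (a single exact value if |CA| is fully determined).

|CA| ∈ [58, 102]  (≈ [58.0000, 102.0000])

|AB| ∈ {40}
|AD| ∈ {22}
|CD| ∈ {80}
|BD| ∈ [18, 62]
|AC| ∈ [58, 102]
|BC| ∈ [18, 142]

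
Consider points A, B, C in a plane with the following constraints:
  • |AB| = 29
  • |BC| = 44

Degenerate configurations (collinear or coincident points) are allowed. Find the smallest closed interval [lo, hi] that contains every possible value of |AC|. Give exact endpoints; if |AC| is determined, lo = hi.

|AC| ∈ [15, 73]  (≈ [15.0000, 73.0000])

|AB| ∈ {29}
|BC| ∈ {44}
|AC| ∈ [15, 73]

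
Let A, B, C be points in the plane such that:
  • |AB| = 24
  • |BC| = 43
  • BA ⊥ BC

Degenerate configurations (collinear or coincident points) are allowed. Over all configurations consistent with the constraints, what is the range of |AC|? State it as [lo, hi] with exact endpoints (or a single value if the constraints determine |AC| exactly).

|AB| ∈ {24}
|BC| ∈ {43}
|AC| ∈ {5·√(97)}

|AC| = 5·√(97)  (≈ 49.2443)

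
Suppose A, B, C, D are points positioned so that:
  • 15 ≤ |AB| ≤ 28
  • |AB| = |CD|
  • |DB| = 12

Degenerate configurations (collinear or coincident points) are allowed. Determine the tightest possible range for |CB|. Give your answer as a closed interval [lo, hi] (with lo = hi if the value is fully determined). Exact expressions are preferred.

|AB| ∈ [15, 28]
|BD| ∈ {12}
|CD| ∈ [15, 28]
|AD| ∈ [3, 40]
|BC| ∈ [3, 40]
|AC| ∈ [0, 68]

|CB| ∈ [3, 40]  (≈ [3.0000, 40.0000])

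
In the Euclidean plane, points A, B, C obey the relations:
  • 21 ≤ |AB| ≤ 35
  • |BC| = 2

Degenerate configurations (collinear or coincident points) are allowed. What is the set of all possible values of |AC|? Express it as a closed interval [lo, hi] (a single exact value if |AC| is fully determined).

|AC| ∈ [19, 37]  (≈ [19.0000, 37.0000])

|AB| ∈ [21, 35]
|BC| ∈ {2}
|AC| ∈ [19, 37]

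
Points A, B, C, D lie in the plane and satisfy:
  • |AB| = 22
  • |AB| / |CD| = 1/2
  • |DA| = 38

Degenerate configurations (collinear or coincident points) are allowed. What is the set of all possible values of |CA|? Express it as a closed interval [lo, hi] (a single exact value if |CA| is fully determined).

|CA| ∈ [6, 82]  (≈ [6.0000, 82.0000])

|AB| ∈ {22}
|AD| ∈ {38}
|CD| ∈ {44}
|BD| ∈ [16, 60]
|AC| ∈ [6, 82]
|BC| ∈ [0, 104]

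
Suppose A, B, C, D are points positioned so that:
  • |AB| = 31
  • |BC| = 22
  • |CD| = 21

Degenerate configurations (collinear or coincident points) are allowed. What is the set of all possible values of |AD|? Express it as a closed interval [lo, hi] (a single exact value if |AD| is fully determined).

|AB| ∈ {31}
|BC| ∈ {22}
|CD| ∈ {21}
|AC| ∈ [9, 53]
|BD| ∈ [1, 43]
|AD| ∈ [0, 74]

|AD| ∈ [0, 74]  (≈ [0.0000, 74.0000])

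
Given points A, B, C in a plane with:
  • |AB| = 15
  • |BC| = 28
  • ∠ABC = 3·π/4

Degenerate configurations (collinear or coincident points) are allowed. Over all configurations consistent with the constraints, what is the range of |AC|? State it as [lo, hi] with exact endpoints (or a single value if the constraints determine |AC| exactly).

|AB| ∈ {15}
|BC| ∈ {28}
|AC| ∈ {√(420·√(2) + 1009)}

|AC| = √(420·√(2) + 1009)  (≈ 40.0371)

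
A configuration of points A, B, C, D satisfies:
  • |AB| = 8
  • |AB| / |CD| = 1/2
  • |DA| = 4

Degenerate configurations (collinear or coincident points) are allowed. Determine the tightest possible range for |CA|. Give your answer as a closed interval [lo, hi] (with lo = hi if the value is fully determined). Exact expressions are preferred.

|CA| ∈ [12, 20]  (≈ [12.0000, 20.0000])

|AB| ∈ {8}
|AD| ∈ {4}
|CD| ∈ {16}
|BD| ∈ [4, 12]
|AC| ∈ [12, 20]
|BC| ∈ [4, 28]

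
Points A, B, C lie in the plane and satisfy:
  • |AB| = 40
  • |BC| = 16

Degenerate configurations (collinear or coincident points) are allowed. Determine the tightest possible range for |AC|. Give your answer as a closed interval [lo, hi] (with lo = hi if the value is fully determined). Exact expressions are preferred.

|AC| ∈ [24, 56]  (≈ [24.0000, 56.0000])

|AB| ∈ {40}
|BC| ∈ {16}
|AC| ∈ [24, 56]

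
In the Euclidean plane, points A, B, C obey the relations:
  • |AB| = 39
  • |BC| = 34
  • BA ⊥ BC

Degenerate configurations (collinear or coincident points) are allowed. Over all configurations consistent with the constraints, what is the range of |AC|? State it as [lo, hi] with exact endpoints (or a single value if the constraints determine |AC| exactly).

|AC| = √(2677)  (≈ 51.7397)

|AB| ∈ {39}
|BC| ∈ {34}
|AC| ∈ {√(2677)}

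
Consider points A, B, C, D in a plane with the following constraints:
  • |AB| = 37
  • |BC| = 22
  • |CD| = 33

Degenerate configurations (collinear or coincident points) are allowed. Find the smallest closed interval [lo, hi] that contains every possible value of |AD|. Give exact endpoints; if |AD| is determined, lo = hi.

|AB| ∈ {37}
|BC| ∈ {22}
|CD| ∈ {33}
|AC| ∈ [15, 59]
|BD| ∈ [11, 55]
|AD| ∈ [0, 92]

|AD| ∈ [0, 92]  (≈ [0.0000, 92.0000])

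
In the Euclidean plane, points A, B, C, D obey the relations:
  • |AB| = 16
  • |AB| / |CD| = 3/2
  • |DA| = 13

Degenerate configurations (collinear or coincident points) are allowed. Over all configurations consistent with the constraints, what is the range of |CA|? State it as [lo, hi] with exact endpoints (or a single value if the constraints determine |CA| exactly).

|AB| ∈ {16}
|AD| ∈ {13}
|CD| ∈ {32/3}
|BD| ∈ [3, 29]
|AC| ∈ [7/3, 71/3]
|BC| ∈ [0, 119/3]

|CA| ∈ [7/3, 71/3]  (≈ [2.3333, 23.6667])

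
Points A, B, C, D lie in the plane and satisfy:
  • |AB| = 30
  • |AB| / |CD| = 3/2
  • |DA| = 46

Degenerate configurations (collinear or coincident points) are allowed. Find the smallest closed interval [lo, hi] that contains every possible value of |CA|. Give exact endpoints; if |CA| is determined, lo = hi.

|AB| ∈ {30}
|AD| ∈ {46}
|CD| ∈ {20}
|BD| ∈ [16, 76]
|AC| ∈ [26, 66]
|BC| ∈ [0, 96]

|CA| ∈ [26, 66]  (≈ [26.0000, 66.0000])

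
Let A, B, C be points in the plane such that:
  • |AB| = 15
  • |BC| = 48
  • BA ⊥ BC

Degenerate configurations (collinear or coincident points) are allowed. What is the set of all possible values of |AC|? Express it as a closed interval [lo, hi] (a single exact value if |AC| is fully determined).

|AC| = 3·√(281)  (≈ 50.2892)

|AB| ∈ {15}
|BC| ∈ {48}
|AC| ∈ {3·√(281)}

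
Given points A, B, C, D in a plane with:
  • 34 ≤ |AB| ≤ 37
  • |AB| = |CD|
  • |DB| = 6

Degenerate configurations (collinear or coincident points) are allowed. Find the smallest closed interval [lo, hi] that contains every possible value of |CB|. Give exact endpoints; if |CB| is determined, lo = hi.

|CB| ∈ [28, 43]  (≈ [28.0000, 43.0000])

|AB| ∈ [34, 37]
|BD| ∈ {6}
|CD| ∈ [34, 37]
|AD| ∈ [28, 43]
|BC| ∈ [28, 43]
|AC| ∈ [0, 80]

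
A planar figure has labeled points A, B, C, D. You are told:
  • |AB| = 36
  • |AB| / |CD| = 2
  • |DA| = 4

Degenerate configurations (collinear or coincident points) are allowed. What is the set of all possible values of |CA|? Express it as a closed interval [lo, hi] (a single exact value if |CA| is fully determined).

|CA| ∈ [14, 22]  (≈ [14.0000, 22.0000])

|AB| ∈ {36}
|AD| ∈ {4}
|CD| ∈ {18}
|BD| ∈ [32, 40]
|AC| ∈ [14, 22]
|BC| ∈ [14, 58]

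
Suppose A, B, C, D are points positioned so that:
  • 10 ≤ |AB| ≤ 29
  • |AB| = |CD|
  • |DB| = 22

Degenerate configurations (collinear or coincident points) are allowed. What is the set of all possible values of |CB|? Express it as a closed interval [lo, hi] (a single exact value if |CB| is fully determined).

|CB| ∈ [0, 51]  (≈ [0.0000, 51.0000])

|AB| ∈ [10, 29]
|BD| ∈ {22}
|CD| ∈ [10, 29]
|AD| ∈ [0, 51]
|BC| ∈ [0, 51]
|AC| ∈ [0, 80]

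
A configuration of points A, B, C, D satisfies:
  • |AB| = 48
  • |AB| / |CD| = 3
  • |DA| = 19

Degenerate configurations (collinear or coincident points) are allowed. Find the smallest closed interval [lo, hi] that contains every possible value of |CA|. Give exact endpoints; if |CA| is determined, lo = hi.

|AB| ∈ {48}
|AD| ∈ {19}
|CD| ∈ {16}
|BD| ∈ [29, 67]
|AC| ∈ [3, 35]
|BC| ∈ [13, 83]

|CA| ∈ [3, 35]  (≈ [3.0000, 35.0000])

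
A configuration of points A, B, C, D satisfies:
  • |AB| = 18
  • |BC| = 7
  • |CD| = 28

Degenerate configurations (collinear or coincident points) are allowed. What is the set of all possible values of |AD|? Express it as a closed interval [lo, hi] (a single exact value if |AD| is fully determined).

|AB| ∈ {18}
|BC| ∈ {7}
|CD| ∈ {28}
|AC| ∈ [11, 25]
|BD| ∈ [21, 35]
|AD| ∈ [3, 53]

|AD| ∈ [3, 53]  (≈ [3.0000, 53.0000])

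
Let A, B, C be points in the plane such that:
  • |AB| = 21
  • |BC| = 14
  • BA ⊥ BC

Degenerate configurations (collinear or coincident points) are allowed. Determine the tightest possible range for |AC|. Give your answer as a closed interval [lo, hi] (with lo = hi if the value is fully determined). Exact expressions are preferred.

|AC| = 7·√(13)  (≈ 25.2389)

|AB| ∈ {21}
|BC| ∈ {14}
|AC| ∈ {7·√(13)}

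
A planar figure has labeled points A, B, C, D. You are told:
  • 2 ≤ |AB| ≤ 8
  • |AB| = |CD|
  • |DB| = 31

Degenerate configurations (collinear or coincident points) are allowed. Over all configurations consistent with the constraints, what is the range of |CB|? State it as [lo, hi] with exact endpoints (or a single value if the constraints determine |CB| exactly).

|CB| ∈ [23, 39]  (≈ [23.0000, 39.0000])

|AB| ∈ [2, 8]
|BD| ∈ {31}
|CD| ∈ [2, 8]
|AD| ∈ [23, 39]
|BC| ∈ [23, 39]
|AC| ∈ [15, 47]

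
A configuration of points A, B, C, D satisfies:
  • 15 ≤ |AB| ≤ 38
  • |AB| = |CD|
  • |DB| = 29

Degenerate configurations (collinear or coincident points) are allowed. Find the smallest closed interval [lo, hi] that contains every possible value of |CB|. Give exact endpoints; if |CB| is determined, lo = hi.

|AB| ∈ [15, 38]
|BD| ∈ {29}
|CD| ∈ [15, 38]
|AD| ∈ [0, 67]
|BC| ∈ [0, 67]
|AC| ∈ [0, 105]

|CB| ∈ [0, 67]  (≈ [0.0000, 67.0000])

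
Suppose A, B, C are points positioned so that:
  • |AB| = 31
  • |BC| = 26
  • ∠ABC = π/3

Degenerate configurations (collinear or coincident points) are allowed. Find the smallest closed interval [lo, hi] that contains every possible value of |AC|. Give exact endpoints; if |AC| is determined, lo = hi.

|AB| ∈ {31}
|BC| ∈ {26}
|AC| ∈ {√(831)}

|AC| = √(831)  (≈ 28.8271)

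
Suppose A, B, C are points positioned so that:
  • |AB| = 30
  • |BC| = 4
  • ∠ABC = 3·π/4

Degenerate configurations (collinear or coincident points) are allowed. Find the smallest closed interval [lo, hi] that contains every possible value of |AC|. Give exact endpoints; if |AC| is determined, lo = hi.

|AC| = 2·√(30·√(2) + 229)  (≈ 32.9500)

|AB| ∈ {30}
|BC| ∈ {4}
|AC| ∈ {2·√(30·√(2) + 229)}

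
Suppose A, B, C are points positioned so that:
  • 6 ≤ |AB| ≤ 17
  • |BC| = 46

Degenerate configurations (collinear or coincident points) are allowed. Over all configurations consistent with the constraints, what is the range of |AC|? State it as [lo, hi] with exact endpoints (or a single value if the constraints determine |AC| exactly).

|AB| ∈ [6, 17]
|BC| ∈ {46}
|AC| ∈ [29, 63]

|AC| ∈ [29, 63]  (≈ [29.0000, 63.0000])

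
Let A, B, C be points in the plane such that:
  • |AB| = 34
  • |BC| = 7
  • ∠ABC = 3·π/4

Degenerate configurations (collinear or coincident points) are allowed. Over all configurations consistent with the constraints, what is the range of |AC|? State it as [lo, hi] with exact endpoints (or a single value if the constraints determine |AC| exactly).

|AC| = √(238·√(2) + 1205)  (≈ 39.2630)

|AB| ∈ {34}
|BC| ∈ {7}
|AC| ∈ {√(238·√(2) + 1205)}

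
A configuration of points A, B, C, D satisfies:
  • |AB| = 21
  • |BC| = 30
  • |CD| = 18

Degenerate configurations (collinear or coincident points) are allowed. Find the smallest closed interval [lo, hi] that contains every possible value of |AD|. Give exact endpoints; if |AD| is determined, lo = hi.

|AD| ∈ [0, 69]  (≈ [0.0000, 69.0000])

|AB| ∈ {21}
|BC| ∈ {30}
|CD| ∈ {18}
|AC| ∈ [9, 51]
|BD| ∈ [12, 48]
|AD| ∈ [0, 69]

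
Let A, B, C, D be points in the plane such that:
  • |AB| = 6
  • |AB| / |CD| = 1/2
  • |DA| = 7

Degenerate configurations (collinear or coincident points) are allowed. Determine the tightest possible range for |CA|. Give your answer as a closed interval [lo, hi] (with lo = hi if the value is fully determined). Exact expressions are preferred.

|CA| ∈ [5, 19]  (≈ [5.0000, 19.0000])

|AB| ∈ {6}
|AD| ∈ {7}
|CD| ∈ {12}
|BD| ∈ [1, 13]
|AC| ∈ [5, 19]
|BC| ∈ [0, 25]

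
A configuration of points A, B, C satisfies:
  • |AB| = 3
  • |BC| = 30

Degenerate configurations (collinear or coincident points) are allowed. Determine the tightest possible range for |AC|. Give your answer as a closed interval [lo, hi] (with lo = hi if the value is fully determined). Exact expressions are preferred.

|AC| ∈ [27, 33]  (≈ [27.0000, 33.0000])

|AB| ∈ {3}
|BC| ∈ {30}
|AC| ∈ [27, 33]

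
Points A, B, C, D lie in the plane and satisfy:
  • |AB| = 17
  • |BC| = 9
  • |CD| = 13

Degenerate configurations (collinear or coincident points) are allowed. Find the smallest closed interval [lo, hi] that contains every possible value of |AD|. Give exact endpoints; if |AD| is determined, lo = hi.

|AD| ∈ [0, 39]  (≈ [0.0000, 39.0000])

|AB| ∈ {17}
|BC| ∈ {9}
|CD| ∈ {13}
|AC| ∈ [8, 26]
|BD| ∈ [4, 22]
|AD| ∈ [0, 39]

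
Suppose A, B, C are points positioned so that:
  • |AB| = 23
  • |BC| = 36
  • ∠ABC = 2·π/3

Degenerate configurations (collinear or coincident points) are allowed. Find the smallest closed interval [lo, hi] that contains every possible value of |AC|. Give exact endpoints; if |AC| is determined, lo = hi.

|AC| = √(2653)  (≈ 51.5073)

|AB| ∈ {23}
|BC| ∈ {36}
|AC| ∈ {√(2653)}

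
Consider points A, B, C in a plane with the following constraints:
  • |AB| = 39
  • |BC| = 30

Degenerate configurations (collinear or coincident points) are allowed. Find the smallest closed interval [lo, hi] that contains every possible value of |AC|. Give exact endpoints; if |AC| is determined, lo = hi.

|AC| ∈ [9, 69]  (≈ [9.0000, 69.0000])

|AB| ∈ {39}
|BC| ∈ {30}
|AC| ∈ [9, 69]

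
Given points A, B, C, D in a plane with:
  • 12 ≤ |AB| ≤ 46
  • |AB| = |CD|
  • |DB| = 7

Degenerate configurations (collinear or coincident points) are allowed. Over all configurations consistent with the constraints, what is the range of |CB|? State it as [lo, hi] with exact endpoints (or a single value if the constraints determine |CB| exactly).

|CB| ∈ [5, 53]  (≈ [5.0000, 53.0000])

|AB| ∈ [12, 46]
|BD| ∈ {7}
|CD| ∈ [12, 46]
|AD| ∈ [5, 53]
|BC| ∈ [5, 53]
|AC| ∈ [0, 99]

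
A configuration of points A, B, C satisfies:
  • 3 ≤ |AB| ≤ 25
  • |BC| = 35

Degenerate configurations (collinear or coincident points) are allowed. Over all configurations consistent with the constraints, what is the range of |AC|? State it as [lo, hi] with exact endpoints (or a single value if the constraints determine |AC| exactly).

|AC| ∈ [10, 60]  (≈ [10.0000, 60.0000])

|AB| ∈ [3, 25]
|BC| ∈ {35}
|AC| ∈ [10, 60]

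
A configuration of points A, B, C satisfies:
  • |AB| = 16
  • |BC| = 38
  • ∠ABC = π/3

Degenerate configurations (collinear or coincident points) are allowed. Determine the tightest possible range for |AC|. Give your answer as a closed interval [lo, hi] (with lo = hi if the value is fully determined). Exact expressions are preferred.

|AC| = 2·√(273)  (≈ 33.0454)

|AB| ∈ {16}
|BC| ∈ {38}
|AC| ∈ {2·√(273)}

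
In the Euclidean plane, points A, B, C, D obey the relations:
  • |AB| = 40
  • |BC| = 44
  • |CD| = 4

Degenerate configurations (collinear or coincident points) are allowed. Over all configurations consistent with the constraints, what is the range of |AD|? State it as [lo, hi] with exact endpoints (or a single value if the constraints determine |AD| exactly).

|AD| ∈ [0, 88]  (≈ [0.0000, 88.0000])

|AB| ∈ {40}
|BC| ∈ {44}
|CD| ∈ {4}
|AC| ∈ [4, 84]
|BD| ∈ [40, 48]
|AD| ∈ [0, 88]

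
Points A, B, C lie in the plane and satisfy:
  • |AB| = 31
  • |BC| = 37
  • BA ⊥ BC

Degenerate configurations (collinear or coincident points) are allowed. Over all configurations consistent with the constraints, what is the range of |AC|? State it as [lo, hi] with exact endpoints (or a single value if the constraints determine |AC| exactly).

|AB| ∈ {31}
|BC| ∈ {37}
|AC| ∈ {√(2330)}

|AC| = √(2330)  (≈ 48.2701)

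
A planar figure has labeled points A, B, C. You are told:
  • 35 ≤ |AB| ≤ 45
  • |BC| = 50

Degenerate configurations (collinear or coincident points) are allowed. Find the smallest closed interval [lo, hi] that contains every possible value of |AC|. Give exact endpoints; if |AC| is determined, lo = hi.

|AB| ∈ [35, 45]
|BC| ∈ {50}
|AC| ∈ [5, 95]

|AC| ∈ [5, 95]  (≈ [5.0000, 95.0000])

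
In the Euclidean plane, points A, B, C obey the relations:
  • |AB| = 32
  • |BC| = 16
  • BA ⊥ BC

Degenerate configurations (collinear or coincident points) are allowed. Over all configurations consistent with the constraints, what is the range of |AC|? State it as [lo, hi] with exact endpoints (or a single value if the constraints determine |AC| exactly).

|AC| = 16·√(5)  (≈ 35.7771)

|AB| ∈ {32}
|BC| ∈ {16}
|AC| ∈ {16·√(5)}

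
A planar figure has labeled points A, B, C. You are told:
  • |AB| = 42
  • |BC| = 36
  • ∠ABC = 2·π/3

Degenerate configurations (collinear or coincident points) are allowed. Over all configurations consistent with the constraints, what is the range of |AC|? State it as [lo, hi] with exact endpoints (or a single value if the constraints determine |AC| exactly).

|AC| = 6·√(127)  (≈ 67.6166)

|AB| ∈ {42}
|BC| ∈ {36}
|AC| ∈ {6·√(127)}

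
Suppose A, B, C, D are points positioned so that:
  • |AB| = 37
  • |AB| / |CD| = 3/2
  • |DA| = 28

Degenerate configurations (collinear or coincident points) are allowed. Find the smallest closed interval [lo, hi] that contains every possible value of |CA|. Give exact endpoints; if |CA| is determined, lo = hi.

|AB| ∈ {37}
|AD| ∈ {28}
|CD| ∈ {74/3}
|BD| ∈ [9, 65]
|AC| ∈ [10/3, 158/3]
|BC| ∈ [0, 269/3]

|CA| ∈ [10/3, 158/3]  (≈ [3.3333, 52.6667])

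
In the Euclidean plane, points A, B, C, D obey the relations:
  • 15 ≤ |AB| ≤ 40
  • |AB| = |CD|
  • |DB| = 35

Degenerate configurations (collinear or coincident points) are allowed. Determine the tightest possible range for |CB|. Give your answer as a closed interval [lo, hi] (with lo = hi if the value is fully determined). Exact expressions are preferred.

|AB| ∈ [15, 40]
|BD| ∈ {35}
|CD| ∈ [15, 40]
|AD| ∈ [0, 75]
|BC| ∈ [0, 75]
|AC| ∈ [0, 115]

|CB| ∈ [0, 75]  (≈ [0.0000, 75.0000])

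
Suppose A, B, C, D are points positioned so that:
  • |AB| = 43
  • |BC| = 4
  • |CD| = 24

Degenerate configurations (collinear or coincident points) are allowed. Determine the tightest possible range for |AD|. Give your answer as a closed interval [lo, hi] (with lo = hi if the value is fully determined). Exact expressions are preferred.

|AD| ∈ [15, 71]  (≈ [15.0000, 71.0000])

|AB| ∈ {43}
|BC| ∈ {4}
|CD| ∈ {24}
|AC| ∈ [39, 47]
|BD| ∈ [20, 28]
|AD| ∈ [15, 71]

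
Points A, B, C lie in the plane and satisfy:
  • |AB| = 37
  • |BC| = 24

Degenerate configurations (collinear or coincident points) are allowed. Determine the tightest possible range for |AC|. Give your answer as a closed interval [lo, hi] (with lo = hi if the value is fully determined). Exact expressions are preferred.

|AB| ∈ {37}
|BC| ∈ {24}
|AC| ∈ [13, 61]

|AC| ∈ [13, 61]  (≈ [13.0000, 61.0000])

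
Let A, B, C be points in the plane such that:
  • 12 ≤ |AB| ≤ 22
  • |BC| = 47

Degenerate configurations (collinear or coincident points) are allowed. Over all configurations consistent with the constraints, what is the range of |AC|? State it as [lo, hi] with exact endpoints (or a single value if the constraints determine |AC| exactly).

|AB| ∈ [12, 22]
|BC| ∈ {47}
|AC| ∈ [25, 69]

|AC| ∈ [25, 69]  (≈ [25.0000, 69.0000])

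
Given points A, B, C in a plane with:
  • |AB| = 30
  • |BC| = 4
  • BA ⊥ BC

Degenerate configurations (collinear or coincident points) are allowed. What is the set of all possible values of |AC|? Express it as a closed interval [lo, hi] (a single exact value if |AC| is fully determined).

|AB| ∈ {30}
|BC| ∈ {4}
|AC| ∈ {2·√(229)}

|AC| = 2·√(229)  (≈ 30.2655)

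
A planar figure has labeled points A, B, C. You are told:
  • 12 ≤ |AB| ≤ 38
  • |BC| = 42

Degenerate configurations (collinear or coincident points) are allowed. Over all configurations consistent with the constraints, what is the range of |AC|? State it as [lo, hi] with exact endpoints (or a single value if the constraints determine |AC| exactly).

|AC| ∈ [4, 80]  (≈ [4.0000, 80.0000])

|AB| ∈ [12, 38]
|BC| ∈ {42}
|AC| ∈ [4, 80]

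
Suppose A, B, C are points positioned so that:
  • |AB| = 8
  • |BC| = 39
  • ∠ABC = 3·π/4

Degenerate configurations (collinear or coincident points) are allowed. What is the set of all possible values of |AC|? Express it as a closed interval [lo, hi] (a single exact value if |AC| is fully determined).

|AB| ∈ {8}
|BC| ∈ {39}
|AC| ∈ {√(312·√(2) + 1585)}

|AC| = √(312·√(2) + 1585)  (≈ 45.0137)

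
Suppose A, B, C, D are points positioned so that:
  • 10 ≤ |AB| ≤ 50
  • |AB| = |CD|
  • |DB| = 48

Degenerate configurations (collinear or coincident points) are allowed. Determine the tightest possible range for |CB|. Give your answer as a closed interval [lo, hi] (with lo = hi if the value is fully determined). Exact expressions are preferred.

|AB| ∈ [10, 50]
|BD| ∈ {48}
|CD| ∈ [10, 50]
|AD| ∈ [0, 98]
|BC| ∈ [0, 98]
|AC| ∈ [0, 148]

|CB| ∈ [0, 98]  (≈ [0.0000, 98.0000])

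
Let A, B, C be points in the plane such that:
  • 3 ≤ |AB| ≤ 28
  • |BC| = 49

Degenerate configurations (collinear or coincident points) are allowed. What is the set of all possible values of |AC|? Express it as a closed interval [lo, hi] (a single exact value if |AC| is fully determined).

|AB| ∈ [3, 28]
|BC| ∈ {49}
|AC| ∈ [21, 77]

|AC| ∈ [21, 77]  (≈ [21.0000, 77.0000])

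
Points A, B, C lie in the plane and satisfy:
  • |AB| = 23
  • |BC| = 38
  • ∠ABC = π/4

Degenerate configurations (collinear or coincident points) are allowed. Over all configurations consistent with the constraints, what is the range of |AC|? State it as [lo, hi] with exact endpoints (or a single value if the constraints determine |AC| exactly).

|AB| ∈ {23}
|BC| ∈ {38}
|AC| ∈ {√(1973 - 874·√(2))}

|AC| = √(1973 - 874·√(2))  (≈ 27.1473)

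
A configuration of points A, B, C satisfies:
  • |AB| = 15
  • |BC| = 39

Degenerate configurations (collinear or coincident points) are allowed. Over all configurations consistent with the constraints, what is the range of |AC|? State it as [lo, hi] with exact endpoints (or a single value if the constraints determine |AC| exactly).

|AC| ∈ [24, 54]  (≈ [24.0000, 54.0000])

|AB| ∈ {15}
|BC| ∈ {39}
|AC| ∈ [24, 54]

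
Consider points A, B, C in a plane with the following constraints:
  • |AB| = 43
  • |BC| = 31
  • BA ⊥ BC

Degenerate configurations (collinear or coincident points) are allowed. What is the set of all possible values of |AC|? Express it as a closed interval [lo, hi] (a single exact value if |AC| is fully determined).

|AB| ∈ {43}
|BC| ∈ {31}
|AC| ∈ {√(2810)}

|AC| = √(2810)  (≈ 53.0094)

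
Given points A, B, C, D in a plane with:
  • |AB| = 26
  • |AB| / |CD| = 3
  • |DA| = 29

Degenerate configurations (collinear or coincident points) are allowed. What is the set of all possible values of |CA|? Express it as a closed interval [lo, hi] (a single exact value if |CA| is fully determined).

|CA| ∈ [61/3, 113/3]  (≈ [20.3333, 37.6667])

|AB| ∈ {26}
|AD| ∈ {29}
|CD| ∈ {26/3}
|BD| ∈ [3, 55]
|AC| ∈ [61/3, 113/3]
|BC| ∈ [0, 191/3]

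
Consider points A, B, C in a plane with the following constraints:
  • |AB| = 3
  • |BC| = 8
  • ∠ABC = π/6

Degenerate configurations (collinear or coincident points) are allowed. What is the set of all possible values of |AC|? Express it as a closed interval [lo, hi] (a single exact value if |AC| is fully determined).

|AC| = √(73 - 24·√(3))  (≈ 5.6063)

|AB| ∈ {3}
|BC| ∈ {8}
|AC| ∈ {√(73 - 24·√(3))}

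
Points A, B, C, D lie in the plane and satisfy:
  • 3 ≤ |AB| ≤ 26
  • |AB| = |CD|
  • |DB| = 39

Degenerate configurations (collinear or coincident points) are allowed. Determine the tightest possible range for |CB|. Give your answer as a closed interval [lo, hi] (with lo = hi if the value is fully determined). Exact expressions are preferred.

|CB| ∈ [13, 65]  (≈ [13.0000, 65.0000])

|AB| ∈ [3, 26]
|BD| ∈ {39}
|CD| ∈ [3, 26]
|AD| ∈ [13, 65]
|BC| ∈ [13, 65]
|AC| ∈ [0, 91]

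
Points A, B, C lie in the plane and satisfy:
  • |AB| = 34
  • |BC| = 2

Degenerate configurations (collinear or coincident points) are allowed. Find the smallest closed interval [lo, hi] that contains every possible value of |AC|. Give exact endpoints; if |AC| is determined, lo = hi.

|AC| ∈ [32, 36]  (≈ [32.0000, 36.0000])

|AB| ∈ {34}
|BC| ∈ {2}
|AC| ∈ [32, 36]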